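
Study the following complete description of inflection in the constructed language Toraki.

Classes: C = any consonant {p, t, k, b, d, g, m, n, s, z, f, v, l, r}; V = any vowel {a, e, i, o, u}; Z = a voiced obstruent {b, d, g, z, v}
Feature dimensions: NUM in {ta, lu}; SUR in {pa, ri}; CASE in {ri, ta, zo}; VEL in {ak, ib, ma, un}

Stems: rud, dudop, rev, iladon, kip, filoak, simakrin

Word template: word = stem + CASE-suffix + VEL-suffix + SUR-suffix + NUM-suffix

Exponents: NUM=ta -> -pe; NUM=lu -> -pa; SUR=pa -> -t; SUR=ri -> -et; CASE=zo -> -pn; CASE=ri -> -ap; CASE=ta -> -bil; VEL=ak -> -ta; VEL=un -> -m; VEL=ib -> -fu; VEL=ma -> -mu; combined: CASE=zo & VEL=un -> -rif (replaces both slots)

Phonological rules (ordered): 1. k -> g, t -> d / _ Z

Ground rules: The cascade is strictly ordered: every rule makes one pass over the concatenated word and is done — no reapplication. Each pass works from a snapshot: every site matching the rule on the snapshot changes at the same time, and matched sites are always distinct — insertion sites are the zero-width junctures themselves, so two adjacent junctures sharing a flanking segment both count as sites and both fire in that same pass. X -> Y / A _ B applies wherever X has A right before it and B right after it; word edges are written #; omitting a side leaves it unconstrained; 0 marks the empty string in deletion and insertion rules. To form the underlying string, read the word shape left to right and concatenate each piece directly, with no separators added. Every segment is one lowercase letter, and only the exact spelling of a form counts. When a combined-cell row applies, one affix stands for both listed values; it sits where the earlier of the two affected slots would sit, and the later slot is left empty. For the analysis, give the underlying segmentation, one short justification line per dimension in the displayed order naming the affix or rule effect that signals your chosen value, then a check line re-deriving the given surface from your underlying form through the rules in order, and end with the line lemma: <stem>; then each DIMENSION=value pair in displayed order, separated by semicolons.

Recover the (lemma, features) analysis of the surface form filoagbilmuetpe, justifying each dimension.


underlying: filoak-bil-mu-et-pe
NUM=ta - signalled by the affix -pe
SUR=ri - signalled by the affix -et
CASE=ta - signalled by the affix -bil
VEL=ma - signalled by the affix -mu
check: filoakbilmuetpe -> filoagbilmuetpe
lemma: filoak; NUM=ta; SUR=ri; CASE=ta; VEL=ma


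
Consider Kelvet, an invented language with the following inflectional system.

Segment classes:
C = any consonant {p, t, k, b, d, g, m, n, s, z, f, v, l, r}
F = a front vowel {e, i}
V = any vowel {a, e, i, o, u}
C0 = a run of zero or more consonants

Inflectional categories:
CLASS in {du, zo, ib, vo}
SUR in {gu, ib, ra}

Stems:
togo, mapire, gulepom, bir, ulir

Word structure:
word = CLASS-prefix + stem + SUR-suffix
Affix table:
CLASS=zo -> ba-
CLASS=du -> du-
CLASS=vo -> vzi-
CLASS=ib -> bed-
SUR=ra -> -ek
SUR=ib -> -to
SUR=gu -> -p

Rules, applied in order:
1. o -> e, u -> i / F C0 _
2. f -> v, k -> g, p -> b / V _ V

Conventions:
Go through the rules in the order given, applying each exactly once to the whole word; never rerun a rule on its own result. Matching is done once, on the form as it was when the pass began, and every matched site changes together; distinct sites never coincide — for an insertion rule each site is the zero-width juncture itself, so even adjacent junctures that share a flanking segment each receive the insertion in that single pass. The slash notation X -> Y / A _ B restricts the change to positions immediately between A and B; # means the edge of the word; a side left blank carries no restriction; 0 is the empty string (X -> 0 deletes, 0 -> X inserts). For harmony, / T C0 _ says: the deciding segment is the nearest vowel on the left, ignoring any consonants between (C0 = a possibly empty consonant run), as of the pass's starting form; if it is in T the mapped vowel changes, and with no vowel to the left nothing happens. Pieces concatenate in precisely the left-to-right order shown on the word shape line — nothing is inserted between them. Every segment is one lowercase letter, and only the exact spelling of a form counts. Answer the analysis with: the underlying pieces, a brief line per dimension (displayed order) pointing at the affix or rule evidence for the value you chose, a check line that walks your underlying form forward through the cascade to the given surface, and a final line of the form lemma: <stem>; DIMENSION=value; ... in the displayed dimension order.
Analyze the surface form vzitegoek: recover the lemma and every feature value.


underlying: vzi-togo-ek
CLASS=vo - signalled by the affix vzi-
SUR=ra - signalled by the affix -ek
check: vzitogoek -> vzitegoek -> vzitegoek
lemma: togo; CLASS=vo; SUR=ra


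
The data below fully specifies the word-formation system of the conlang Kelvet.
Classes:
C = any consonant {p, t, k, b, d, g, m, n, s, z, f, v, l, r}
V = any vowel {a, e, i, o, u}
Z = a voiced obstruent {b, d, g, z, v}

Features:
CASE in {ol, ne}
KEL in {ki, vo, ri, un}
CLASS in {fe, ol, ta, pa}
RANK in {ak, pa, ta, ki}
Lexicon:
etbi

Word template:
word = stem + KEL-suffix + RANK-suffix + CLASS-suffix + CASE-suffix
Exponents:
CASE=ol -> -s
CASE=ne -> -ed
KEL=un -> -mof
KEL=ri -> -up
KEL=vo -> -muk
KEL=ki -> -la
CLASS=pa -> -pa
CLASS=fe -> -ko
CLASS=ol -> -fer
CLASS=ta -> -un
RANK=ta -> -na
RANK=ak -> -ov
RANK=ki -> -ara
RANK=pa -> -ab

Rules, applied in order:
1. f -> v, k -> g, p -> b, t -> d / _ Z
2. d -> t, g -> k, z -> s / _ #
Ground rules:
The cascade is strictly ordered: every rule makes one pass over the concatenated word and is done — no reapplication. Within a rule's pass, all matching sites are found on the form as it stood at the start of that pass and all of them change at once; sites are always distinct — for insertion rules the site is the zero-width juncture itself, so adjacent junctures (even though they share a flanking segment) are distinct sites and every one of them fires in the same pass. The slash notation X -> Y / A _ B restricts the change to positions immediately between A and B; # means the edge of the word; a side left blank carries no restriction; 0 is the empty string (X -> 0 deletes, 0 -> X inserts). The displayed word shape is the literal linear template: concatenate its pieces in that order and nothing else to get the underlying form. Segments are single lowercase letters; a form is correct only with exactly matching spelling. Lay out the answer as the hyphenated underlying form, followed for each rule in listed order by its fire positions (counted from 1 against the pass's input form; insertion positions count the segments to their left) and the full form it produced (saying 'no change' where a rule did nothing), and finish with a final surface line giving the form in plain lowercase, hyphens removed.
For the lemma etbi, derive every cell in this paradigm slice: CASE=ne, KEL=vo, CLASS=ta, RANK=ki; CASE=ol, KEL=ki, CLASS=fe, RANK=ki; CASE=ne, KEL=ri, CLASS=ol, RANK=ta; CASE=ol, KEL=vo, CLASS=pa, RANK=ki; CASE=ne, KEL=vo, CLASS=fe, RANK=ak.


cell CASE=ne, KEL=vo, CLASS=ta, RANK=ki:
underlying: etbi-muk-ara-un-ed
1. f -> v, k -> g, p -> b, t -> d / _ Z: fires at position(s) 2: edbimukarauned
2. d -> t, g -> k, z -> s / _ #: fires at position(s) 14: edbimukaraunet
surface: edbimukaraunet

cell CASE=ol, KEL=ki, CLASS=fe, RANK=ki:
underlying: etbi-la-ara-ko-s
1. f -> v, k -> g, p -> b, t -> d / _ Z: fires at position(s) 2: edbilaarakos
2. d -> t, g -> k, z -> s / _ #: no change
surface: edbilaarakos

cell CASE=ne, KEL=ri, CLASS=ol, RANK=ta:
underlying: etbi-up-na-fer-ed
1. f -> v, k -> g, p -> b, t -> d / _ Z: fires at position(s) 2: edbiupnafered
2. d -> t, g -> k, z -> s / _ #: fires at position(s) 13: edbiupnaferet
surface: edbiupnaferet

cell CASE=ol, KEL=vo, CLASS=pa, RANK=ki:
underlying: etbi-muk-ara-pa-s
1. f -> v, k -> g, p -> b, t -> d / _ Z: fires at position(s) 2: edbimukarapas
2. d -> t, g -> k, z -> s / _ #: no change
surface: edbimukarapas

cell CASE=ne, KEL=vo, CLASS=fe, RANK=ak:
underlying: etbi-muk-ov-ko-ed
1. f -> v, k -> g, p -> b, t -> d / _ Z: fires at position(s) 2: edbimukovkoed
2. d -> t, g -> k, z -> s / _ #: fires at position(s) 13: edbimukovkoet
surface: edbimukovkoet


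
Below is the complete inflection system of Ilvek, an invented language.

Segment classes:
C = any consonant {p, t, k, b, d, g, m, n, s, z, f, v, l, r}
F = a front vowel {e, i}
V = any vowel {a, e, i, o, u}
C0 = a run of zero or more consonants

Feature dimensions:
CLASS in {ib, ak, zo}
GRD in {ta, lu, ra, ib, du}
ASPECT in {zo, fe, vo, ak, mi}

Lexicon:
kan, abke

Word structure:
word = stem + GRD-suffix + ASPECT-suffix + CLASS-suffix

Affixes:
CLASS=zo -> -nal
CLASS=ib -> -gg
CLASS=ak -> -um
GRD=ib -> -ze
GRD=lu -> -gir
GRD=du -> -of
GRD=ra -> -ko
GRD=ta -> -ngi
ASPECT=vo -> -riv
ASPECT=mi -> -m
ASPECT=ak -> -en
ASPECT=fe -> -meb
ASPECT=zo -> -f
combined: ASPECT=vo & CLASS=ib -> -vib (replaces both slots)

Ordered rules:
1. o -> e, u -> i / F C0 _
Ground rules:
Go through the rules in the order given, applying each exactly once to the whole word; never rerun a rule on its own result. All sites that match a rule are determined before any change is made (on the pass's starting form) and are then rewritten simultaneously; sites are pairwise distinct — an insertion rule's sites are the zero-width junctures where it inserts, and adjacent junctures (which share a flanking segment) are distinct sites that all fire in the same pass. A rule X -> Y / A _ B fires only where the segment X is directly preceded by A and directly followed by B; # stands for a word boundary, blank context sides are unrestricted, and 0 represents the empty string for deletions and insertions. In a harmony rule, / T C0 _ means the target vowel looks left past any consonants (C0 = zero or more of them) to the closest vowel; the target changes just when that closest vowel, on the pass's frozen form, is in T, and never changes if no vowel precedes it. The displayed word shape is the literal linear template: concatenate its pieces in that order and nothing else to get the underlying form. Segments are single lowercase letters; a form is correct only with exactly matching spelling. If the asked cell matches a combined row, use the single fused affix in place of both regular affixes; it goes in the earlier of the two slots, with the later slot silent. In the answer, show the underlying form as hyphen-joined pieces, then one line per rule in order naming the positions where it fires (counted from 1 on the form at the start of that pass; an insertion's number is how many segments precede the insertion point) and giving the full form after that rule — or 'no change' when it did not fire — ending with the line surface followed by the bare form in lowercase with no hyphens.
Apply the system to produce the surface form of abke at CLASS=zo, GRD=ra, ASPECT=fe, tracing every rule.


underlying: abke-ko-meb-nal
1. o -> e, u -> i / F C0 _: fires at position(s) 6: abkekemebnal
surface: abkekemebnal


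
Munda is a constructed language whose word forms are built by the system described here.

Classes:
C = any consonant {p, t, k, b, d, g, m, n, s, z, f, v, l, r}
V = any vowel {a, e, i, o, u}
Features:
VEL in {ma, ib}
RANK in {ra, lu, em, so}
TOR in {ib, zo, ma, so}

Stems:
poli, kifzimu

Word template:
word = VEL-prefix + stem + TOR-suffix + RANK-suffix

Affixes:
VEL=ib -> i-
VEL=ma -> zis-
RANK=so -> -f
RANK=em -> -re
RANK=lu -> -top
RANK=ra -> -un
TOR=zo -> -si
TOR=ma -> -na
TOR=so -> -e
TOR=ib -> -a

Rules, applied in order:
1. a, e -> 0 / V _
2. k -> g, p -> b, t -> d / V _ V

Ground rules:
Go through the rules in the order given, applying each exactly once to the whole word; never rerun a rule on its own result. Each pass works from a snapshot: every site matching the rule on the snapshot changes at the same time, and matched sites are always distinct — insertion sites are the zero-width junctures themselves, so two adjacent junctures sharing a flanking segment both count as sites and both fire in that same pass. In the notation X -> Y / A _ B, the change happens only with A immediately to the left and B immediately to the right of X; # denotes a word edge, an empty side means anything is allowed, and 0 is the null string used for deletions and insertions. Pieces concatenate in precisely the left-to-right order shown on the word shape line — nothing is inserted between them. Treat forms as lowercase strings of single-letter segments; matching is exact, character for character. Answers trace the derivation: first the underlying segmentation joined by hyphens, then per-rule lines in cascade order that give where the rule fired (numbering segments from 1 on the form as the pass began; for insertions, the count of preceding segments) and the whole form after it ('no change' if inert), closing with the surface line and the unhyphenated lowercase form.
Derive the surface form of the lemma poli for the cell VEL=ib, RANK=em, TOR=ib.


underlying: i-poli-a-re
1. a, e -> 0 / V _: fires at position(s) 6: ipolire
2. k -> g, p -> b, t -> d / V _ V: fires at position(s) 2: ibolire
surface: ibolire


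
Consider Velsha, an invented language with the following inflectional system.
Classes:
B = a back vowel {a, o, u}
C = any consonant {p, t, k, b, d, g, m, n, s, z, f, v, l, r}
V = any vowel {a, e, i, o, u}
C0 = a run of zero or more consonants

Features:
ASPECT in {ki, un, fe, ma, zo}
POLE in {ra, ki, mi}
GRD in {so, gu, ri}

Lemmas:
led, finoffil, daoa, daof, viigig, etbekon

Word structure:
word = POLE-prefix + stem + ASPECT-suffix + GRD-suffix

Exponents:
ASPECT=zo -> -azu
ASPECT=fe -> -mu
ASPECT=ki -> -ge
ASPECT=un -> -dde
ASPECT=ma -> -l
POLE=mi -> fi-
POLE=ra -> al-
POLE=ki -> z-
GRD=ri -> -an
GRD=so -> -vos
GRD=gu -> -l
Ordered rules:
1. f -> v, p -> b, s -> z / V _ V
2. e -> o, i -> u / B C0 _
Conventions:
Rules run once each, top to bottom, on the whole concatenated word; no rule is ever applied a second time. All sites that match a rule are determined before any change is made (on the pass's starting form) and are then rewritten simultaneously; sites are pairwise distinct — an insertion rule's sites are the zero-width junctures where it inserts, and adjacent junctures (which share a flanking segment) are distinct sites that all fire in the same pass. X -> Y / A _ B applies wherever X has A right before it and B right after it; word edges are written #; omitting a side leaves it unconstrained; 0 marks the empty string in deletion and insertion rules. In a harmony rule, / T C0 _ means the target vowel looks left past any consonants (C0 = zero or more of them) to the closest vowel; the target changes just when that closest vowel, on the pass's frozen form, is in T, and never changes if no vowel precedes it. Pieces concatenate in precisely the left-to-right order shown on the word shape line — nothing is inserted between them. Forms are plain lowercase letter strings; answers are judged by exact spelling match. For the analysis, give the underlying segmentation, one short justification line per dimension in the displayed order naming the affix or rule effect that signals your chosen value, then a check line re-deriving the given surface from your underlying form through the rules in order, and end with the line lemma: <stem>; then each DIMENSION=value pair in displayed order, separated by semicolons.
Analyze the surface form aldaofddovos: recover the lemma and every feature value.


underlying: al-daof-dde-vos
ASPECT=un - signalled by the affix -dde
POLE=ra - signalled by the affix al-
GRD=so - signalled by the affix -vos
check: aldaofddevos -> aldaofddevos -> aldaofddovos
lemma: daof; ASPECT=un; POLE=ra; GRD=so


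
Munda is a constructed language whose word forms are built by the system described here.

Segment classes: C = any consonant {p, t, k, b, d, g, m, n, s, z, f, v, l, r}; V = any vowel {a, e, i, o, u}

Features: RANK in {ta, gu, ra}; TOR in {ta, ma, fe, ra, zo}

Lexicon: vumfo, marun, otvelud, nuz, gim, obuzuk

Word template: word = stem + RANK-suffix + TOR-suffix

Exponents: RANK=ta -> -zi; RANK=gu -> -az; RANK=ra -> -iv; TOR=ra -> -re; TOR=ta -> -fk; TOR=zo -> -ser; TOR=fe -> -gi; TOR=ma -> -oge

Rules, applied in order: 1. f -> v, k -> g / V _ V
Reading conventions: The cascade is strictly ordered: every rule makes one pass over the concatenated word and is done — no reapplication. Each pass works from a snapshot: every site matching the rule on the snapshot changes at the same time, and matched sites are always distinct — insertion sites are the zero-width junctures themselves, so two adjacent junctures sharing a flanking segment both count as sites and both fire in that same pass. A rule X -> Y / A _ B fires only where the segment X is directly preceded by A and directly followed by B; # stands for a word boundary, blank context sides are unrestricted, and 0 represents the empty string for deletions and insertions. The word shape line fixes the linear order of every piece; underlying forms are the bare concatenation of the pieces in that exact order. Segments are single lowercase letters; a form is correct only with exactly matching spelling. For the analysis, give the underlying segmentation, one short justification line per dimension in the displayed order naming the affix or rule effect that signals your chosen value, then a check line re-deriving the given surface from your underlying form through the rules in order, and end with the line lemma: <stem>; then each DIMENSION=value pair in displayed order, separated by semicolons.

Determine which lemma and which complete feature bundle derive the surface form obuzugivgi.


underlying: obuzuk-iv-gi
RANK=ra - signalled by the affix -iv
TOR=fe - signalled by the affix -gi
check: obuzukivgi -> obuzugivgi
lemma: obuzuk; RANK=ra; TOR=fe


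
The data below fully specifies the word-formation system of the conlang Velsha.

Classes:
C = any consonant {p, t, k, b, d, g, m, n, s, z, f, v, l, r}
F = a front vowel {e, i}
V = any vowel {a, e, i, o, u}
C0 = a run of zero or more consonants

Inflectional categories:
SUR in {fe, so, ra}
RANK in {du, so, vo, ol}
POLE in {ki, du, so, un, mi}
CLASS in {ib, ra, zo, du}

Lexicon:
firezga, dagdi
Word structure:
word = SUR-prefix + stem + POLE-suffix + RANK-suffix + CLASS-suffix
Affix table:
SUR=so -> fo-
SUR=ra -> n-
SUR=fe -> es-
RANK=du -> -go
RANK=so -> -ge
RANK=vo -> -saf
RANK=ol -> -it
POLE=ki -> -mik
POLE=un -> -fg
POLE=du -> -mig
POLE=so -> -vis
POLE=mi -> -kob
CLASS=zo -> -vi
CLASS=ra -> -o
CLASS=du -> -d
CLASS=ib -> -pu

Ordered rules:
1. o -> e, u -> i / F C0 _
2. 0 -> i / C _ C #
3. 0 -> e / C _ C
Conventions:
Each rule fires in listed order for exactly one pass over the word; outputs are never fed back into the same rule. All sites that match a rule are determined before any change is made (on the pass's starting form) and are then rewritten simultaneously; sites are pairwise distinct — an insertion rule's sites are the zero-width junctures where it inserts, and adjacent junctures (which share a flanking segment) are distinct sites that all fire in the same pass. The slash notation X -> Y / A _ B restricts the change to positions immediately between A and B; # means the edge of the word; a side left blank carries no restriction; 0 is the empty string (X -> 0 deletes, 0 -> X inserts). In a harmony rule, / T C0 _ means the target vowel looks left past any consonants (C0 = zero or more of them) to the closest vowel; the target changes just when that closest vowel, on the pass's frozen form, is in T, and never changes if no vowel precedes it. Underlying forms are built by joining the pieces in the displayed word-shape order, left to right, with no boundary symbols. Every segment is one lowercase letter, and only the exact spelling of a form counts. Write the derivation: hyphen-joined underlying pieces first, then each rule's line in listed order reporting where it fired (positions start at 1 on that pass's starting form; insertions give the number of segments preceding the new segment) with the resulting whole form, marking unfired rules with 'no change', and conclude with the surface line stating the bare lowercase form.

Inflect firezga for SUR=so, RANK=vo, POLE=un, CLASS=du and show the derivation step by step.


underlying: fo-firezga-fg-saf-d
1. o -> e, u -> i / F C0 _: no change
2. 0 -> i / C _ C #: inserts after position(s) 14: fofirezgafgsafid
3. 0 -> e / C _ C: inserts after position(s) 7, 10, 11: fofirezegafegesafid
surface: fofirezegafegesafid


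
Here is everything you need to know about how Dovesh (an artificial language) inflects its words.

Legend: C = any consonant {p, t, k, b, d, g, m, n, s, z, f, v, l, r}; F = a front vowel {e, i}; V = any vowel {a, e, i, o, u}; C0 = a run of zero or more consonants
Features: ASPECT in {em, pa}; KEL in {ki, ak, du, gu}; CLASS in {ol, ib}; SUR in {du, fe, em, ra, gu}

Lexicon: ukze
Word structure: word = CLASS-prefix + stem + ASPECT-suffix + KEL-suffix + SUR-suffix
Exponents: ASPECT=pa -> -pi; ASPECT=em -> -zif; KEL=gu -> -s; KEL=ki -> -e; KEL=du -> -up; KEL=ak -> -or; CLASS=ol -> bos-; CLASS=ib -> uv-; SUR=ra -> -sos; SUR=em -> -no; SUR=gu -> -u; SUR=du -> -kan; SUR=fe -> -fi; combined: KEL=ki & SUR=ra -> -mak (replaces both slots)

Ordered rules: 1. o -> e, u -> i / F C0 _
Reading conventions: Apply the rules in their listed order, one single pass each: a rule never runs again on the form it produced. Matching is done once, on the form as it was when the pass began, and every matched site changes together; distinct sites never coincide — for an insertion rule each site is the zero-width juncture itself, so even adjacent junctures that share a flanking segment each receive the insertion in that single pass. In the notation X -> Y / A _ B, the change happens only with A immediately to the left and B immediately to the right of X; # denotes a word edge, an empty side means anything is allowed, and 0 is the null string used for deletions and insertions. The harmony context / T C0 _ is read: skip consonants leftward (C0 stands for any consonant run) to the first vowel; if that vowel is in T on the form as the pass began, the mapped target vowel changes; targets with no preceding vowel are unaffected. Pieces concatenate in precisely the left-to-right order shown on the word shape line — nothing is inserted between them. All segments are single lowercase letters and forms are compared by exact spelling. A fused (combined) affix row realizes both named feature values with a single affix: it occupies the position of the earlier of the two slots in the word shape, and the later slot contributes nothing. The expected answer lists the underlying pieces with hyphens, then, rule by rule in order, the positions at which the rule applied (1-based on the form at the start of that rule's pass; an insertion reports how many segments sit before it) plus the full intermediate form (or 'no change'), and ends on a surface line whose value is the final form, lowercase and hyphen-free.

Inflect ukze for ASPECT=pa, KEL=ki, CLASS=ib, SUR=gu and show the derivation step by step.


underlying: uv-ukze-pi-e-u
1. o -> e, u -> i / F C0 _: fires at position(s) 10: uvukzepiei
surface: uvukzepiei


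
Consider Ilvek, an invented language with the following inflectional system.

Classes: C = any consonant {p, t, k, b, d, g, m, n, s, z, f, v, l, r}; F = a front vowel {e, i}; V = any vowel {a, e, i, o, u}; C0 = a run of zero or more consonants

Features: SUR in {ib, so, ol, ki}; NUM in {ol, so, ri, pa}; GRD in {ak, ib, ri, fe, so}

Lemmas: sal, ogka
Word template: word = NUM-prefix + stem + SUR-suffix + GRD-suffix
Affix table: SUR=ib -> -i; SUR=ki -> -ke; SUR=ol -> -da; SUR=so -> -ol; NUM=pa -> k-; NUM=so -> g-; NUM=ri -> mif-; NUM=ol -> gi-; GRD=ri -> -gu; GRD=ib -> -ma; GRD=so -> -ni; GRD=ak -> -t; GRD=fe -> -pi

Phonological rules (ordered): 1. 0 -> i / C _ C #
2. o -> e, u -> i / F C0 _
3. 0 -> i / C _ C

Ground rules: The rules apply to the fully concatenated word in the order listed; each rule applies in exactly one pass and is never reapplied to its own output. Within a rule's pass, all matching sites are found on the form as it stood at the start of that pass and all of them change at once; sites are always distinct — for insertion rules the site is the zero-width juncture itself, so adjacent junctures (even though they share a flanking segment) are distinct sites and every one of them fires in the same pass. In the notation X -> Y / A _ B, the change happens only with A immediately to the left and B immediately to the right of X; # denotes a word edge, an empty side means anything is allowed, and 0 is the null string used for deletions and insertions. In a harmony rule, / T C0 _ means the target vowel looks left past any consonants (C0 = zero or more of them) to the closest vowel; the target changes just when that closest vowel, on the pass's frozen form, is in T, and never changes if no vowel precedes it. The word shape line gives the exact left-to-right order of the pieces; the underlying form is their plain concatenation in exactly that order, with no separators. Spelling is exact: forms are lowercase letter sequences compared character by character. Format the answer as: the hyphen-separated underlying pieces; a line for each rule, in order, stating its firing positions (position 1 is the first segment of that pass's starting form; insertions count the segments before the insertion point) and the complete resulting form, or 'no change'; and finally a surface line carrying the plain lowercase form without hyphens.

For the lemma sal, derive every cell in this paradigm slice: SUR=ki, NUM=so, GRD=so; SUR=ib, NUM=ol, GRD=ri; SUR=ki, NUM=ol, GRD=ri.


cell SUR=ki, NUM=so, GRD=so:
underlying: g-sal-ke-ni
1. 0 -> i / C _ C #: no change
2. o -> e, u -> i / F C0 _: no change
3. 0 -> i / C _ C: inserts after position(s) 1, 4: gisalikeni
surface: gisalikeni

cell SUR=ib, NUM=ol, GRD=ri:
underlying: gi-sal-i-gu
1. 0 -> i / C _ C #: no change
2. o -> e, u -> i / F C0 _: fires at position(s) 8: gisaligi
3. 0 -> i / C _ C: no change
surface: gisaligi

cell SUR=ki, NUM=ol, GRD=ri:
underlying: gi-sal-ke-gu
1. 0 -> i / C _ C #: no change
2. o -> e, u -> i / F C0 _: fires at position(s) 9: gisalkegi
3. 0 -> i / C _ C: inserts after position(s) 5: gisalikegi
surface: gisalikegi


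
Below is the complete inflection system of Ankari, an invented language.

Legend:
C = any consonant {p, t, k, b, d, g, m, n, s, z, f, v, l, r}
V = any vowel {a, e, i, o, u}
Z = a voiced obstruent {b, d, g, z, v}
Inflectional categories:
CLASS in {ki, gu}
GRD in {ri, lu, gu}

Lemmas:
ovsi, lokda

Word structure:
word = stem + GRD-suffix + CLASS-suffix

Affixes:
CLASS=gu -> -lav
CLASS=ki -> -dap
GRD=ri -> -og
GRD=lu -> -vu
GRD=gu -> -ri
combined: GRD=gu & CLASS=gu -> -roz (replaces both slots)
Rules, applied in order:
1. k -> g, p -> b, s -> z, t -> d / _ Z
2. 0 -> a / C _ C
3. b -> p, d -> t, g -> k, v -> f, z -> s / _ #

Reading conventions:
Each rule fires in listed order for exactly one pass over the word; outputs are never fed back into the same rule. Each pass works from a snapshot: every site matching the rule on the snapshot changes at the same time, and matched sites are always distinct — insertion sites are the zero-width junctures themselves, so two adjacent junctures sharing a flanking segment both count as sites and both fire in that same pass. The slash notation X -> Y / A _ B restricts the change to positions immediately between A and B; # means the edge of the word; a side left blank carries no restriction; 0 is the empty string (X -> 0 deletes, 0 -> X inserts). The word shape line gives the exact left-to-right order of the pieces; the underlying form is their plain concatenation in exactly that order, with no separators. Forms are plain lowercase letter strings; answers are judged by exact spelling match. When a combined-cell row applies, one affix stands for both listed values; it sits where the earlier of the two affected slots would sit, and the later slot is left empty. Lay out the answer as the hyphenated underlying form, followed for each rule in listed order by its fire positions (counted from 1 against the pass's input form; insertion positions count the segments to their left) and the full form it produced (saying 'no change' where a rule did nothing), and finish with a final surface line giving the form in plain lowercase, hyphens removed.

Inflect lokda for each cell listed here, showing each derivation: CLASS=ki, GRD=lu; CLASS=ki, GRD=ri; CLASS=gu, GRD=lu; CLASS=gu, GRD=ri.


cell CLASS=ki, GRD=lu:
underlying: lokda-vu-dap
1. k -> g, p -> b, s -> z, t -> d / _ Z: fires at position(s) 3: logdavudap
2. 0 -> a / C _ C: inserts after position(s) 3: logadavudap
3. b -> p, d -> t, g -> k, v -> f, z -> s / _ #: no change
surface: logadavudap

cell CLASS=ki, GRD=ri:
underlying: lokda-og-dap
1. k -> g, p -> b, s -> z, t -> d / _ Z: fires at position(s) 3: logdaogdap
2. 0 -> a / C _ C: inserts after position(s) 3, 7: logadaogadap
3. b -> p, d -> t, g -> k, v -> f, z -> s / _ #: no change
surface: logadaogadap

cell CLASS=gu, GRD=lu:
underlying: lokda-vu-lav
1. k -> g, p -> b, s -> z, t -> d / _ Z: fires at position(s) 3: logdavulav
2. 0 -> a / C _ C: inserts after position(s) 3: logadavulav
3. b -> p, d -> t, g -> k, v -> f, z -> s / _ #: fires at position(s) 11: logadavulaf
surface: logadavulaf

cell CLASS=gu, GRD=ri:
underlying: lokda-og-lav
1. k -> g, p -> b, s -> z, t -> d / _ Z: fires at position(s) 3: logdaoglav
2. 0 -> a / C _ C: inserts after position(s) 3, 7: logadaogalav
3. b -> p, d -> t, g -> k, v -> f, z -> s / _ #: fires at position(s) 12: logadaogalaf
surface: logadaogalaf


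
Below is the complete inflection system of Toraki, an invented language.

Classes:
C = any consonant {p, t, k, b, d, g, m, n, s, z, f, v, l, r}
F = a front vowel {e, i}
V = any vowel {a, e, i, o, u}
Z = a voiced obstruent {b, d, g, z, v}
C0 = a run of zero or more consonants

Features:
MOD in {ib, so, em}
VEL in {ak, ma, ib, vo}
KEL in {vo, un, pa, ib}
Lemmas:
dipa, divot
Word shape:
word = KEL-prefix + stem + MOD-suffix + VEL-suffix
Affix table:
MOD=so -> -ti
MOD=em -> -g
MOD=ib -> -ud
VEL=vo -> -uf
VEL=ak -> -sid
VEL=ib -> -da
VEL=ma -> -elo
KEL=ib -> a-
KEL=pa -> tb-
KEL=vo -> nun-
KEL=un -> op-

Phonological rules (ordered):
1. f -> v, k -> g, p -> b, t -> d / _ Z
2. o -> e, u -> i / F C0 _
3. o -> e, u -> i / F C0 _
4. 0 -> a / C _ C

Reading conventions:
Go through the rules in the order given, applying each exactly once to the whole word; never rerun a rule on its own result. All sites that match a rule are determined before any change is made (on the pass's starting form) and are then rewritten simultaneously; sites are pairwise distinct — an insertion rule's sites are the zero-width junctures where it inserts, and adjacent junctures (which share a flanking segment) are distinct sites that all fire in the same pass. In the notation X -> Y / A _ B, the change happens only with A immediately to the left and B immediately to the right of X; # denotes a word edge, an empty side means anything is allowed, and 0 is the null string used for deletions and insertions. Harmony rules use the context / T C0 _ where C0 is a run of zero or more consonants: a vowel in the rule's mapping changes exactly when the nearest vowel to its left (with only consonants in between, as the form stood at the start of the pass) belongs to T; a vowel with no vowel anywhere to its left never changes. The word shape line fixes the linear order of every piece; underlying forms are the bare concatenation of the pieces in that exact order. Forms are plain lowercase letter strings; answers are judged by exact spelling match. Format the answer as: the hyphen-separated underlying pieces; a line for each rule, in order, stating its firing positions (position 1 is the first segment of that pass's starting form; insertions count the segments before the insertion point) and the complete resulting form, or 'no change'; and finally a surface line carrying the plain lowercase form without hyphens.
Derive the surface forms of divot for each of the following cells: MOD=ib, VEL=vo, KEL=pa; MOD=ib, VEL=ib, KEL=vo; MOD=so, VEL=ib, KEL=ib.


cell MOD=ib, VEL=vo, KEL=pa:
underlying: tb-divot-ud-uf
1. f -> v, k -> g, p -> b, t -> d / _ Z: fires at position(s) 1: dbdivotuduf
2. o -> e, u -> i / F C0 _: fires at position(s) 6: dbdivetuduf
3. o -> e, u -> i / F C0 _: fires at position(s) 8: dbdivetiduf
4. 0 -> a / C _ C: inserts after position(s) 1, 2: dabadivetiduf
surface: dabadivetiduf

cell MOD=ib, VEL=ib, KEL=vo:
underlying: nun-divot-ud-da
1. f -> v, k -> g, p -> b, t -> d / _ Z: no change
2. o -> e, u -> i / F C0 _: fires at position(s) 7: nundivetudda
3. o -> e, u -> i / F C0 _: fires at position(s) 9: nundivetidda
4. 0 -> a / C _ C: inserts after position(s) 3, 10: nunadivetidada
surface: nunadivetidada

cell MOD=so, VEL=ib, KEL=ib:
underlying: a-divot-ti-da
1. f -> v, k -> g, p -> b, t -> d / _ Z: no change
2. o -> e, u -> i / F C0 _: fires at position(s) 5: adivettida
3. o -> e, u -> i / F C0 _: no change
4. 0 -> a / C _ C: inserts after position(s) 6: adivetatida
surface: adivetatida


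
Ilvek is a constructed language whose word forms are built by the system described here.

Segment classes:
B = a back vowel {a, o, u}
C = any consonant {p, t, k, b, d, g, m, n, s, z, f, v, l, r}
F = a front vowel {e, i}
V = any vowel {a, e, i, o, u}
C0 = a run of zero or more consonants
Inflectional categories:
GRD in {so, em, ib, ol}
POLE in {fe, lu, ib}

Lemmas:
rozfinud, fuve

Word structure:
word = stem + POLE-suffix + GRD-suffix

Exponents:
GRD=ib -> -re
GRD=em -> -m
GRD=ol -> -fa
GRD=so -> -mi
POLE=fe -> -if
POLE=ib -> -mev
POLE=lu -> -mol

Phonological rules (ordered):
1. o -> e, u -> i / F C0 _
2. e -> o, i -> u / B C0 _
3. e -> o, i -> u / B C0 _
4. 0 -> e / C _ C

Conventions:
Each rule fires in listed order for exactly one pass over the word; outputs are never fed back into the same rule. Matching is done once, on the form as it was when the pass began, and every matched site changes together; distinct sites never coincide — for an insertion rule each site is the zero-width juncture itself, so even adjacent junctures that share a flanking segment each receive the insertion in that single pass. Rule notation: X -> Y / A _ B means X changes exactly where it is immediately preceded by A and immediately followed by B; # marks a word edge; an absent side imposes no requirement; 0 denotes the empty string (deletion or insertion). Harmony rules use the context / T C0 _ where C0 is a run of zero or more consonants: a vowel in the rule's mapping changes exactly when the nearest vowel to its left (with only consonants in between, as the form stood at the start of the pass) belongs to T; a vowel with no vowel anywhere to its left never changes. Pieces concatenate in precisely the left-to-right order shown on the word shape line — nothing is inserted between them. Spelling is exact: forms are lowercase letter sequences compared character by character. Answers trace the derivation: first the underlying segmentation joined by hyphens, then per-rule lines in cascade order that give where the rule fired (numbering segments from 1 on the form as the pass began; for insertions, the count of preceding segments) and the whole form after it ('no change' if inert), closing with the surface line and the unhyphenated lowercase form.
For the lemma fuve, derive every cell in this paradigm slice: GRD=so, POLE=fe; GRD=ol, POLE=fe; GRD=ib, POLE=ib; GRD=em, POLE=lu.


cell GRD=so, POLE=fe:
underlying: fuve-if-mi
1. o -> e, u -> i / F C0 _: no change
2. e -> o, i -> u / B C0 _: fires at position(s) 4: fuvoifmi
3. e -> o, i -> u / B C0 _: fires at position(s) 5: fuvoufmi
4. 0 -> e / C _ C: inserts after position(s) 6: fuvoufemi
surface: fuvoufemi

cell GRD=ol, POLE=fe:
underlying: fuve-if-fa
1. o -> e, u -> i / F C0 _: no change
2. e -> o, i -> u / B C0 _: fires at position(s) 4: fuvoiffa
3. e -> o, i -> u / B C0 _: fires at position(s) 5: fuvouffa
4. 0 -> e / C _ C: inserts after position(s) 6: fuvoufefa
surface: fuvoufefa

cell GRD=ib, POLE=ib:
underlying: fuve-mev-re
1. o -> e, u -> i / F C0 _: no change
2. e -> o, i -> u / B C0 _: fires at position(s) 4: fuvomevre
3. e -> o, i -> u / B C0 _: fires at position(s) 6: fuvomovre
4. 0 -> e / C _ C: inserts after position(s) 7: fuvomovere
surface: fuvomovere

cell GRD=em, POLE=lu:
underlying: fuve-mol-m
1. o -> e, u -> i / F C0 _: fires at position(s) 6: fuvemelm
2. e -> o, i -> u / B C0 _: fires at position(s) 4: fuvomelm
3. e -> o, i -> u / B C0 _: fires at position(s) 6: fuvomolm
4. 0 -> e / C _ C: inserts after position(s) 7: fuvomolem
surface: fuvomolem


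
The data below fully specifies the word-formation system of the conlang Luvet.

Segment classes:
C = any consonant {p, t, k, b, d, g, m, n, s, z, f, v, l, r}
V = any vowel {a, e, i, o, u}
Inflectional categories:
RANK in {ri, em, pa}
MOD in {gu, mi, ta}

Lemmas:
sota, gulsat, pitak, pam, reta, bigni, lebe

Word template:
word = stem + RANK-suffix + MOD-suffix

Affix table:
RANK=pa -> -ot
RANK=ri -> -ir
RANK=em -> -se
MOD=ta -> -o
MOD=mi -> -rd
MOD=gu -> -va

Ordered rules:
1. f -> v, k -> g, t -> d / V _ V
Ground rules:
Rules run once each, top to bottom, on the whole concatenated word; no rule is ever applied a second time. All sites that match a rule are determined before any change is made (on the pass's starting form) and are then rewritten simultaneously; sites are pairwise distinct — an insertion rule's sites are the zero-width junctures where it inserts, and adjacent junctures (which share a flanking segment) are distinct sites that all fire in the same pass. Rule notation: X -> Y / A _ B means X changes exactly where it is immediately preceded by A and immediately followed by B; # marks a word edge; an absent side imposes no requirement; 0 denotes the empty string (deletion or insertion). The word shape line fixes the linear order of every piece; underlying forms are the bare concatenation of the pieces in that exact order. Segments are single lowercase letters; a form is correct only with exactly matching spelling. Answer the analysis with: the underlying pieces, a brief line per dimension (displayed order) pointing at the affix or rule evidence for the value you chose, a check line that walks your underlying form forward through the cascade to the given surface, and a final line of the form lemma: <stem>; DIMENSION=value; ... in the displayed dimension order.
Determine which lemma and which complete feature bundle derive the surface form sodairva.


underlying: sota-ir-va
RANK=ri - signalled by the affix -ir
MOD=gu - signalled by the affix -va
check: sotairva -> sodairva
lemma: sota; RANK=ri; MOD=gu


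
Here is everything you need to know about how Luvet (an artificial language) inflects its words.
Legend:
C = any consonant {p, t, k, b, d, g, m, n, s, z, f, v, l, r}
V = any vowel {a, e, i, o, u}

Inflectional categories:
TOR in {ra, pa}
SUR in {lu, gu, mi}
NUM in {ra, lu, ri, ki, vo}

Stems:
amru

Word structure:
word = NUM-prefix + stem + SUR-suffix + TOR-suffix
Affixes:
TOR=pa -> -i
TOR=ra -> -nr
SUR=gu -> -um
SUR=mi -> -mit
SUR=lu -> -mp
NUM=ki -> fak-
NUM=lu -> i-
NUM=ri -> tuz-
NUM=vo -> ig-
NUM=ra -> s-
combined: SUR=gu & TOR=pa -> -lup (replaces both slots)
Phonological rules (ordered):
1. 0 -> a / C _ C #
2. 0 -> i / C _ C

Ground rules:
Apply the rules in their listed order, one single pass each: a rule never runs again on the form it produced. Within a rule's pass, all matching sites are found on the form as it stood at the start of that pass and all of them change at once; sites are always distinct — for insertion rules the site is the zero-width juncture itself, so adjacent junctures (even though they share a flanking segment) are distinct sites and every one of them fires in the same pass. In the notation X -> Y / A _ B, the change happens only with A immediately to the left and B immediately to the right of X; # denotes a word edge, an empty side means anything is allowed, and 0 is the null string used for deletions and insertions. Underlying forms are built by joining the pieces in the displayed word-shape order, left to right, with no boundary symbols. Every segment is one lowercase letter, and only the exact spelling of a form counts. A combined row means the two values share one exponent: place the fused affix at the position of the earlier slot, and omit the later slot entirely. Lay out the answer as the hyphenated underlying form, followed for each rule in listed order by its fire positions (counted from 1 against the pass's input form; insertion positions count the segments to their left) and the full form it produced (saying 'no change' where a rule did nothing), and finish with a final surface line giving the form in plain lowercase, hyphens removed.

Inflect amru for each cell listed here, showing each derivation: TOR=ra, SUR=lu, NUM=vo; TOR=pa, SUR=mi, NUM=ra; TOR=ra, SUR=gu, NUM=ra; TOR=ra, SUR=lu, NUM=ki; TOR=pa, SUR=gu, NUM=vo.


cell TOR=ra, SUR=lu, NUM=vo:
underlying: ig-amru-mp-nr
1. 0 -> a / C _ C #: inserts after position(s) 9: igamrumpnar
2. 0 -> i / C _ C: inserts after position(s) 4, 7, 8: igamirumipinar
surface: igamirumipinar

cell TOR=pa, SUR=mi, NUM=ra:
underlying: s-amru-mit-i
1. 0 -> a / C _ C #: no change
2. 0 -> i / C _ C: inserts after position(s) 3: samirumiti
surface: samirumiti

cell TOR=ra, SUR=gu, NUM=ra:
underlying: s-amru-um-nr
1. 0 -> a / C _ C #: inserts after position(s) 8: samruumnar
2. 0 -> i / C _ C: inserts after position(s) 3, 7: samiruuminar
surface: samiruuminar

cell TOR=ra, SUR=lu, NUM=ki:
underlying: fak-amru-mp-nr
1. 0 -> a / C _ C #: inserts after position(s) 10: fakamrumpnar
2. 0 -> i / C _ C: inserts after position(s) 5, 8, 9: fakamirumipinar
surface: fakamirumipinar

cell TOR=pa, SUR=gu, NUM=vo:
underlying: ig-amru-lup
1. 0 -> a / C _ C #: no change
2. 0 -> i / C _ C: inserts after position(s) 4: igamirulup
surface: igamirulup
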